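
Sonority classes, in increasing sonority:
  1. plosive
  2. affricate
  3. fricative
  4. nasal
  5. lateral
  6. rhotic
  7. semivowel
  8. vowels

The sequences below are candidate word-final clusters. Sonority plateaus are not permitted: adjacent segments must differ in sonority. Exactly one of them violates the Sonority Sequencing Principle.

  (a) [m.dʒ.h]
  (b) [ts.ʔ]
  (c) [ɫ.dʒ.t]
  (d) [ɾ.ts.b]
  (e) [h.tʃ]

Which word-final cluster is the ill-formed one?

a

(a) [m.dʒ.h]: profile 4-2-3 — violates.
(b) [ts.ʔ]: profile 2-1 — obeys.
(c) [ɫ.dʒ.t]: profile 5-2-1 — obeys.
(d) [ɾ.ts.b]: profile 6-2-1 — obeys.
(e) [h.tʃ]: profile 3-2 — obeys.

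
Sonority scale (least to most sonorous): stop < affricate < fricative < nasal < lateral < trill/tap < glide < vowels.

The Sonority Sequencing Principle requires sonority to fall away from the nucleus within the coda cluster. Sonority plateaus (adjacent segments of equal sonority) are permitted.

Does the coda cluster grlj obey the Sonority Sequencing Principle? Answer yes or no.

/g/ — stop, sonority 1.
/r/ — trill/tap, sonority 6.
/l/ — lateral, sonority 5.
/j/ — glide, sonority 7.
The profile is 1-6-5-7. Between /g/ (1) and /r/ (6) sonority does not fall, so the cluster violates the SSP.

no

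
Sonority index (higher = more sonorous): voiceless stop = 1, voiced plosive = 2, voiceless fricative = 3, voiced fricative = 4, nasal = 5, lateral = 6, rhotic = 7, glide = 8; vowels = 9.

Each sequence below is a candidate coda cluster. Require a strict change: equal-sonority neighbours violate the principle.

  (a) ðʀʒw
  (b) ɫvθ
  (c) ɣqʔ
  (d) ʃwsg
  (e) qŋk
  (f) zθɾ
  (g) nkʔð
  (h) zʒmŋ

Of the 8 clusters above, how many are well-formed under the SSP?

1

(a) ðʀʒw: profile 4-7-4-8 — violates.
(b) ɫvθ: profile 6-4-3 — obeys.
(c) ɣqʔ: profile 4-1-1 — violates.
(d) ʃwsg: profile 3-8-3-2 — violates.
(e) qŋk: profile 1-5-1 — violates.
(f) zθɾ: profile 4-3-7 — violates.
(g) nkʔð: profile 5-1-1-4 — violates.
(h) zʒmŋ: profile 4-4-5-5 — violates.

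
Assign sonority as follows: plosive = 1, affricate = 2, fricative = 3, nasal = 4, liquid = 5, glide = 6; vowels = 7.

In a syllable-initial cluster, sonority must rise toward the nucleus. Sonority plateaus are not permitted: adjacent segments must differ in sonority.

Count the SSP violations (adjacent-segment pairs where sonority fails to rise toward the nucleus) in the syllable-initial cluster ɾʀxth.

/ɾ/: liquid = 5.
/ʀ/: liquid = 5.
/x/: fricative = 3.
/t/: plosive = 1.
/h/: fricative = 3.
/ɾ/→/ʀ/: 5→5 (plateau) — violation.
/ʀ/→/x/: 5→3 (does not rise) — violation.
/x/→/t/: 3→1 (does not rise) — violation.
/t/→/h/: 1→3 (rises) — ok.

3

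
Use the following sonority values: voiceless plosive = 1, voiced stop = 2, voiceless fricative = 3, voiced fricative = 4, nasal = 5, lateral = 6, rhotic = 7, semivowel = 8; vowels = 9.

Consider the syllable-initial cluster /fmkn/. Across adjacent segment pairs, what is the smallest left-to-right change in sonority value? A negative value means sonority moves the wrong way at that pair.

/f/ — voiceless fricative, sonority 3.
/m/ — nasal, sonority 5.
/k/ — voiceless plosive, sonority 1.
/n/ — nasal, sonority 5.
/f/→/m/: change +2.
/m/→/k/: change -4.
/k/→/n/: change +4.
Minimum = -4.

-4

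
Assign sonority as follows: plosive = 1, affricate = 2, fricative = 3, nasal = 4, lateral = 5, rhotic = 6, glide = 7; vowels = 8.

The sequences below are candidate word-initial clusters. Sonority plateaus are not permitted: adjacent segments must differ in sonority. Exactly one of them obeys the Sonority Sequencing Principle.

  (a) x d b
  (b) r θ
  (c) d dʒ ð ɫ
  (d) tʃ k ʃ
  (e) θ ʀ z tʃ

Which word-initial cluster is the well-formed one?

(a) 3-1-1 → violates
(b) 6-3 → violates
(c) 1-2-3-5 → obeys
(d) 2-1-3 → violates
(e) 3-6-3-2 → violates

c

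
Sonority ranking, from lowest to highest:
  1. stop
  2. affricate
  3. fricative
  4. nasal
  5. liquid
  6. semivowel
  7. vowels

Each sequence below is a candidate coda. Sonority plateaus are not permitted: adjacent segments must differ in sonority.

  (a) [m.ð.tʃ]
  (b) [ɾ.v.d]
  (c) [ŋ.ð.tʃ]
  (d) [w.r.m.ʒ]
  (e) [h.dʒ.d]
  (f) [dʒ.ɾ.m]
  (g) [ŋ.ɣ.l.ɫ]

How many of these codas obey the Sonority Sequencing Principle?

5

(a) 4-3-2 → obeys
(b) 5-3-1 → obeys
(c) 4-3-2 → obeys
(d) 6-5-4-3 → obeys
(e) 3-2-1 → obeys
(f) 2-5-4 → violates
(g) 4-3-5-5 → violates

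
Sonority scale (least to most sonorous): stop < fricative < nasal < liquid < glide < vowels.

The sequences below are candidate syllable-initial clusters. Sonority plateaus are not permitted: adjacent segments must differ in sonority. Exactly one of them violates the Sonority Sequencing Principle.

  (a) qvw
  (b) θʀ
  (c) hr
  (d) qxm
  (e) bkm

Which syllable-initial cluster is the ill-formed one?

e

(a) 1-2-5 → obeys
(b) 2-4 → obeys
(c) 2-4 → obeys
(d) 1-2-3 → obeys
(e) 1-1-3 → violates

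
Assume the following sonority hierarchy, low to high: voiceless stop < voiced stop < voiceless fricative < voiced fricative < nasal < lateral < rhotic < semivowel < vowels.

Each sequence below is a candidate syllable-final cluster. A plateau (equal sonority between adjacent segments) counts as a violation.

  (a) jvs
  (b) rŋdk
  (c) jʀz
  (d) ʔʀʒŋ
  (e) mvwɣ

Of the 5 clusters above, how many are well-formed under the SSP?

(a) jvs: profile 8-4-3 — obeys.
(b) rŋdk: profile 7-5-2-1 — obeys.
(c) jʀz: profile 8-7-4 — obeys.
(d) ʔʀʒŋ: profile 1-7-4-5 — violates.
(e) mvwɣ: profile 5-4-8-4 — violates.

3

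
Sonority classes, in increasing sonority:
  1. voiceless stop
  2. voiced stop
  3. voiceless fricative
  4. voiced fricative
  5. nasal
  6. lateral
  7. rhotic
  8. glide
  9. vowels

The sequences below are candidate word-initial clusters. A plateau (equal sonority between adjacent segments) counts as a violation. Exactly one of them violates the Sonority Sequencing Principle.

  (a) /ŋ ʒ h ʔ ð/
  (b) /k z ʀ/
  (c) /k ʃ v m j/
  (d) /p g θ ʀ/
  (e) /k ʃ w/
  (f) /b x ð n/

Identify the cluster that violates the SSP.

(a) sonority 5-4-3-1-4: ill-formed.
(b) sonority 1-4-7: well-formed.
(c) sonority 1-3-4-5-8: well-formed.
(d) sonority 1-2-3-7: well-formed.
(e) sonority 1-3-8: well-formed.
(f) sonority 2-3-4-5: well-formed.

a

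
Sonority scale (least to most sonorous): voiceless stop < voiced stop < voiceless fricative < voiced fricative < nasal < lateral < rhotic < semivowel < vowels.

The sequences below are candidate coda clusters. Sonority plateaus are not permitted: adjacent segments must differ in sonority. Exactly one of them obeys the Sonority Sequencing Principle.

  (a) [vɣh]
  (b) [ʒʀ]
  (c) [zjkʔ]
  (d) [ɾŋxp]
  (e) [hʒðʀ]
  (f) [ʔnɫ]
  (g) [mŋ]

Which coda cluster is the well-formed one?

d

(a) sonority 4-4-3: ill-formed.
(b) sonority 4-7: ill-formed.
(c) sonority 4-8-1-1: ill-formed.
(d) sonority 7-5-3-1: well-formed.
(e) sonority 3-4-4-7: ill-formed.
(f) sonority 1-5-6: ill-formed.
(g) sonority 5-5: ill-formed.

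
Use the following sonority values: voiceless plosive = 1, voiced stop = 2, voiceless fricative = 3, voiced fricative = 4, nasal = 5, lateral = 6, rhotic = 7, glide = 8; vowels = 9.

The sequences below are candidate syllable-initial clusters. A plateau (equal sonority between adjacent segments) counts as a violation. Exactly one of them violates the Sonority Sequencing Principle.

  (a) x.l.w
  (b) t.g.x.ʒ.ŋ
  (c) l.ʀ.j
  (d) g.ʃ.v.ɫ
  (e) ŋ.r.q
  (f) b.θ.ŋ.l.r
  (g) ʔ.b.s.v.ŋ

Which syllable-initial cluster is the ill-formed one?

e

(a) sonority 3-6-8: well-formed.
(b) sonority 1-2-3-4-5: well-formed.
(c) sonority 6-7-8: well-formed.
(d) sonority 2-3-4-6: well-formed.
(e) sonority 5-7-1: ill-formed.
(f) sonority 2-3-5-6-7: well-formed.
(g) sonority 1-2-3-4-5: well-formed.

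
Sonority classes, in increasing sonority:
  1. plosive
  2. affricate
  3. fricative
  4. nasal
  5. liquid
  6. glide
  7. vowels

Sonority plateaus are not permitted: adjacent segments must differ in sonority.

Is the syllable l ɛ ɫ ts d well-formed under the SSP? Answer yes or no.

Onset: /l/ is a liquid (sonority 5); then the nucleus /ɛ/ (sonority 7).
Onset profile 5-7 — rises to the nucleus.
Coda: /ɫ/ is a liquid (sonority 5), /ts/ is an affricate (sonority 2), /d/ is a plosive (sonority 1).
Coda profile 7-5-2-1 — falls from the nucleus.

yes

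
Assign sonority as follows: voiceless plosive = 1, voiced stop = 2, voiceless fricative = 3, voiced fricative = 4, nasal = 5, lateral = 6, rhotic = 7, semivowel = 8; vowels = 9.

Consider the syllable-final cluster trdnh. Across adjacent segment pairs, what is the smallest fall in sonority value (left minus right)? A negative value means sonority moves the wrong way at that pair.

/t/ is a voiceless plosive (sonority 1).
/r/ is a rhotic (sonority 7).
/d/ is a voiced stop (sonority 2).
/n/ is a nasal (sonority 5).
/h/ is a voiceless fricative (sonority 3).
/t/→/r/: change -6.
/r/→/d/: change +5.
/d/→/n/: change -3.
/n/→/h/: change +2.
Minimum = -6.

-6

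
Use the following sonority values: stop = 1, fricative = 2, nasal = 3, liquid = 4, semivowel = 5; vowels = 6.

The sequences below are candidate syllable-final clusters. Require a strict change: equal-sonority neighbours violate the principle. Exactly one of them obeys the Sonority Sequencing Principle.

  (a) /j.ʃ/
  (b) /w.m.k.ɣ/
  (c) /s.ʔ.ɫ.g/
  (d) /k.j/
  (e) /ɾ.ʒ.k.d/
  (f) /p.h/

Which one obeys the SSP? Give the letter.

(a) 5-2 → obeys
(b) 5-3-1-2 → violates
(c) 2-1-4-1 → violates
(d) 1-5 → violates
(e) 4-2-1-1 → violates
(f) 1-2 → violates

a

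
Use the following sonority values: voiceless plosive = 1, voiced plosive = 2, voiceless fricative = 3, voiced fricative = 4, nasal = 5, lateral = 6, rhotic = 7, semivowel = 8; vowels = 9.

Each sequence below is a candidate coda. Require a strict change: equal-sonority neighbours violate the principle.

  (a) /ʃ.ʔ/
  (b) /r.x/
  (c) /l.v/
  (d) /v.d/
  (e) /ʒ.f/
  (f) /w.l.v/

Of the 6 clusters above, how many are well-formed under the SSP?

6

(a) /ʃ.ʔ/: profile 3-1 — obeys.
(b) /r.x/: profile 7-3 — obeys.
(c) /l.v/: profile 6-4 — obeys.
(d) /v.d/: profile 4-2 — obeys.
(e) /ʒ.f/: profile 4-3 — obeys.
(f) /w.l.v/: profile 8-6-4 — obeys.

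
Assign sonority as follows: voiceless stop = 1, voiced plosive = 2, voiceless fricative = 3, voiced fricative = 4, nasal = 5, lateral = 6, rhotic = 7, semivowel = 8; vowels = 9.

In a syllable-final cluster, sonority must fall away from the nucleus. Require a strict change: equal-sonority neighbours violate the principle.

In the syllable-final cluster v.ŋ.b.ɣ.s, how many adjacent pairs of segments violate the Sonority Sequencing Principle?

/v/ is a voiced fricative (sonority 4).
/ŋ/ is a nasal (sonority 5).
/b/ is a voiced plosive (sonority 2).
/ɣ/ is a voiced fricative (sonority 4).
/s/ is a voiceless fricative (sonority 3).
/v/→/ŋ/: 4→5 (does not fall) — violation.
/ŋ/→/b/: 5→2 (falls) — ok.
/b/→/ɣ/: 2→4 (does not fall) — violation.
/ɣ/→/s/: 4→3 (falls) — ok.

2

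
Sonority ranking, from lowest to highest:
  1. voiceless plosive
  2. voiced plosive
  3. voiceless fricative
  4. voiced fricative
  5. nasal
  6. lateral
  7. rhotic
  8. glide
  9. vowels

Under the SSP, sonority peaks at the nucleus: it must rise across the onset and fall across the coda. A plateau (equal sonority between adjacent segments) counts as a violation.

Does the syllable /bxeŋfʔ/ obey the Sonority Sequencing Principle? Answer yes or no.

Onset: /b/ is a voiced plosive (sonority 2), /x/ is a voiceless fricative (sonority 3); then the nucleus /e/ (sonority 9).
Onset profile 2-3-9 — rises to the nucleus.
Coda: /ŋ/ is a nasal (sonority 5), /f/ is a voiceless fricative (sonority 3), /ʔ/ is a voiceless plosive (sonority 1).
Coda profile 9-5-3-1 — falls from the nucleus.

yes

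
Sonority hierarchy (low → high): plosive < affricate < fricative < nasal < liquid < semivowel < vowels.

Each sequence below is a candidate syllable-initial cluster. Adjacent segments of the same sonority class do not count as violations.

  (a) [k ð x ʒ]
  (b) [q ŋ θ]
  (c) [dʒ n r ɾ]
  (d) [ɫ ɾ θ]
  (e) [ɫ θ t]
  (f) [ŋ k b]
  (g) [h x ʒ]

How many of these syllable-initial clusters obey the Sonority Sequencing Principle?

3

(a) [k ð x ʒ]: profile 1-3-3-3 — obeys.
(b) [q ŋ θ]: profile 1-4-3 — violates.
(c) [dʒ n r ɾ]: profile 2-4-5-5 — obeys.
(d) [ɫ ɾ θ]: profile 5-5-3 — violates.
(e) [ɫ θ t]: profile 5-3-1 — violates.
(f) [ŋ k b]: profile 4-1-1 — violates.
(g) [h x ʒ]: profile 3-3-3 — obeys.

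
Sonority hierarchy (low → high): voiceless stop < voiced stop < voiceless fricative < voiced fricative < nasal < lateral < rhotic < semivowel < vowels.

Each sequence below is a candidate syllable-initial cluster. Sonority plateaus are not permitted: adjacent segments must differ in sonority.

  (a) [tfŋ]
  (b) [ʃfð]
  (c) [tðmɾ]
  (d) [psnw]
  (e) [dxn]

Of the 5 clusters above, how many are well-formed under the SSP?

(a) [tfŋ]: profile 1-3-5 — obeys.
(b) [ʃfð]: profile 3-3-4 — violates.
(c) [tðmɾ]: profile 1-4-5-7 — obeys.
(d) [psnw]: profile 1-3-5-8 — obeys.
(e) [dxn]: profile 2-3-5 — obeys.

4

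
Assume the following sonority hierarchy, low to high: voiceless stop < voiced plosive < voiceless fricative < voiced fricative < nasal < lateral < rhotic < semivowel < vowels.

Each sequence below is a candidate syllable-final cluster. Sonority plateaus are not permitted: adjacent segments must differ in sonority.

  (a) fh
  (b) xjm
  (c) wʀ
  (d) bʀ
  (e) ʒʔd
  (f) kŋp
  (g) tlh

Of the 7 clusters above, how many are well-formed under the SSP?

(a) 3-3 → violates
(b) 3-8-5 → violates
(c) 8-7 → obeys
(d) 2-7 → violates
(e) 4-1-2 → violates
(f) 1-5-1 → violates
(g) 1-6-3 → violates

1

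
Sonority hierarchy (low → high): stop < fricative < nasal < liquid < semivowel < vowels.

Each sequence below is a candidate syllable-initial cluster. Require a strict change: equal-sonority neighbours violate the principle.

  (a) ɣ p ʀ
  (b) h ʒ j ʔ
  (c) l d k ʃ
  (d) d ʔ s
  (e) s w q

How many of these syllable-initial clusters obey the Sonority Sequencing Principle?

0

(a) sonority 2-1-4: ill-formed.
(b) sonority 2-2-5-1: ill-formed.
(c) sonority 4-1-1-2: ill-formed.
(d) sonority 1-1-2: ill-formed.
(e) sonority 2-5-1: ill-formed.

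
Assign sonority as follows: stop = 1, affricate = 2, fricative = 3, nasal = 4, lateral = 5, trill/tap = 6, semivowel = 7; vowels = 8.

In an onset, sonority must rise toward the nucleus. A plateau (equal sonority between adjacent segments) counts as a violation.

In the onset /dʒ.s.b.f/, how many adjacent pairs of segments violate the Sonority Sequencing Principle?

/dʒ/ — affricate, sonority 2.
/s/ — fricative, sonority 3.
/b/ — stop, sonority 1.
/f/ — fricative, sonority 3.
/dʒ/→/s/: 2→3 (rises) — ok.
/s/→/b/: 3→1 (does not rise) — violation.
/b/→/f/: 1→3 (rises) — ok.

1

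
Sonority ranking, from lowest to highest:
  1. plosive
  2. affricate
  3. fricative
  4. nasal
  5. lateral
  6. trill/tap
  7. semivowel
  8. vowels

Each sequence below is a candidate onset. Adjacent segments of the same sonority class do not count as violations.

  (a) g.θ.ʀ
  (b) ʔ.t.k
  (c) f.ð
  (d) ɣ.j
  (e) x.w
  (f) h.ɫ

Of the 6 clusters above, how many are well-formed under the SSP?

6

(a) g.θ.ʀ: profile 1-3-6 — obeys.
(b) ʔ.t.k: profile 1-1-1 — obeys.
(c) f.ð: profile 3-3 — obeys.
(d) ɣ.j: profile 3-7 — obeys.
(e) x.w: profile 3-7 — obeys.
(f) h.ɫ: profile 3-5 — obeys.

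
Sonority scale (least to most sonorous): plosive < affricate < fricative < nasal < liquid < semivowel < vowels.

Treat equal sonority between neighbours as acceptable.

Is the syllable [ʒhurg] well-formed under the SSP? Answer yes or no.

Onset: /ʒ/ is a fricative (sonority 3), /h/ is a fricative (sonority 3); then the nucleus /u/ (sonority 7).
Onset profile 3-3-7 — rises to the nucleus.
Coda: /r/ is a liquid (sonority 5), /g/ is a plosive (sonority 1).
Coda profile 7-5-1 — falls from the nucleus.

yes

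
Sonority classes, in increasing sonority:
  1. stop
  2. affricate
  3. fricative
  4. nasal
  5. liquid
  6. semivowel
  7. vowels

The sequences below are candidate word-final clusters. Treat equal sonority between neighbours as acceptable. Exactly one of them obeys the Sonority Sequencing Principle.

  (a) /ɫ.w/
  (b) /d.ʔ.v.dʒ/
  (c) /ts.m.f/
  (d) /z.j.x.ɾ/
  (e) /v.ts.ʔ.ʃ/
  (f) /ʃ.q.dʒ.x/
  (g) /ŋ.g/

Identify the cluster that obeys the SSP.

(a) sonority 5-6: ill-formed.
(b) sonority 1-1-3-2: ill-formed.
(c) sonority 2-4-3: ill-formed.
(d) sonority 3-6-3-5: ill-formed.
(e) sonority 3-2-1-3: ill-formed.
(f) sonority 3-1-2-3: ill-formed.
(g) sonority 4-1: well-formed.

g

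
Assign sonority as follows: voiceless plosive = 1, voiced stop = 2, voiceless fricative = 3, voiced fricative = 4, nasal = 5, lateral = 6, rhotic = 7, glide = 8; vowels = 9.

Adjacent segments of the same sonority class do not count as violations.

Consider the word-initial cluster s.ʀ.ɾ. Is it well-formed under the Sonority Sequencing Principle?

/s/: voiceless fricative = 3.
/ʀ/: rhotic = 7.
/ɾ/: rhotic = 7.
The profile 3-7-7 is non-decreasing (plateaus allowed), so the word-initial cluster satisfies the SSP.

yes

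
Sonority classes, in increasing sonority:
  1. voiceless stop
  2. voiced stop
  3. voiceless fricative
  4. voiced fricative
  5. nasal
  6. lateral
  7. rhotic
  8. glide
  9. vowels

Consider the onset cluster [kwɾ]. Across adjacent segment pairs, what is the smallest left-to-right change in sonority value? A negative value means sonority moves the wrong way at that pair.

-1

/k/ — voiceless stop, sonority 1.
/w/ — glide, sonority 8.
/ɾ/ — rhotic, sonority 7.
/k/→/w/: change +7.
/w/→/ɾ/: change -1.
Minimum = -1.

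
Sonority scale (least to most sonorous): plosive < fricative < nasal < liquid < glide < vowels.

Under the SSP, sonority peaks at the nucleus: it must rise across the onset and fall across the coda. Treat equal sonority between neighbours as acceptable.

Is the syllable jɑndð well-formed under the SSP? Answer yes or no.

no

Onset: /j/ is a glide (sonority 5); then the nucleus /ɑ/ (sonority 6).
Onset profile 5-6 — rises to the nucleus.
Coda: /n/ is a nasal (sonority 3), /d/ is a plosive (sonority 1), /ð/ is a fricative (sonority 2).
Coda profile 6-3-1-2 — does not fall throughout.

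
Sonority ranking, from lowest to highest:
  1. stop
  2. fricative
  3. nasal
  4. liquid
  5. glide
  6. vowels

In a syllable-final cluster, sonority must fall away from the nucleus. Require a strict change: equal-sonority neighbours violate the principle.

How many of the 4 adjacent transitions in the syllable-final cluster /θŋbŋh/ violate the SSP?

2

/θ/: fricative = 2.
/ŋ/: nasal = 3.
/b/: stop = 1.
/ŋ/: nasal = 3.
/h/: fricative = 2.
/θ/→/ŋ/: 2→3 (does not fall) — violation.
/ŋ/→/b/: 3→1 (falls) — ok.
/b/→/ŋ/: 1→3 (does not fall) — violation.
/ŋ/→/h/: 3→2 (falls) — ok.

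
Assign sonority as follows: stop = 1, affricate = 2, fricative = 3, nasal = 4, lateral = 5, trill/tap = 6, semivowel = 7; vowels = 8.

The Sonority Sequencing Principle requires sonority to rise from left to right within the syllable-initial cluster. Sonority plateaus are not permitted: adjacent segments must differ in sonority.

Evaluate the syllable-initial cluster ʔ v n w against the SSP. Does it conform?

yes

/ʔ/ — stop, sonority 1.
/v/ — fricative, sonority 3.
/n/ — nasal, sonority 4.
/w/ — semivowel, sonority 7.
The profile 1-3-4-7 strictly rises, so the syllable-initial cluster satisfies the SSP.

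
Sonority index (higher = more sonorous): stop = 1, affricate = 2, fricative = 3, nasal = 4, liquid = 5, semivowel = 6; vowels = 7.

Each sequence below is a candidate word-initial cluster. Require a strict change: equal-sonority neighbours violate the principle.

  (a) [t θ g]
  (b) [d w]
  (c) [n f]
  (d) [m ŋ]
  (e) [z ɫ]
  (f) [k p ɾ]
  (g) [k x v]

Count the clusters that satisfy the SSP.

(a) sonority 1-3-1: ill-formed.
(b) sonority 1-6: well-formed.
(c) sonority 4-3: ill-formed.
(d) sonority 4-4: ill-formed.
(e) sonority 3-5: well-formed.
(f) sonority 1-1-5: ill-formed.
(g) sonority 1-3-3: ill-formed.

2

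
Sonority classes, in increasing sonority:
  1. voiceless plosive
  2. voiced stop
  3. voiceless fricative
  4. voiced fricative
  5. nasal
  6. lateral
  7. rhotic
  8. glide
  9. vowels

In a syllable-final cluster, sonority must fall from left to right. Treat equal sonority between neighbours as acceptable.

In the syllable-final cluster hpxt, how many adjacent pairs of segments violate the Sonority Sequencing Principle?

1

/h/ — voiceless fricative, sonority 3.
/p/ — voiceless plosive, sonority 1.
/x/ — voiceless fricative, sonority 3.
/t/ — voiceless plosive, sonority 1.
/h/→/p/: 3→1 (falls) — ok.
/p/→/x/: 1→3 (does not fall) — violation.
/x/→/t/: 3→1 (falls) — ok.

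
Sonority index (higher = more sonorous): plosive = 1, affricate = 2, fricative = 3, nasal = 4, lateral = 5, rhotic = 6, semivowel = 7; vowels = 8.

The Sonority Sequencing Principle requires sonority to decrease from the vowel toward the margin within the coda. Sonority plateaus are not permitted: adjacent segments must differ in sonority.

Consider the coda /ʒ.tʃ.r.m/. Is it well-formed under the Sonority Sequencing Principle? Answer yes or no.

no

/ʒ/ — fricative, sonority 3.
/tʃ/ — affricate, sonority 2.
/r/ — rhotic, sonority 6.
/m/ — nasal, sonority 4.
The profile is 3-2-6-4. Between /tʃ/ (2) and /r/ (6) sonority does not fall, so the cluster violates the SSP.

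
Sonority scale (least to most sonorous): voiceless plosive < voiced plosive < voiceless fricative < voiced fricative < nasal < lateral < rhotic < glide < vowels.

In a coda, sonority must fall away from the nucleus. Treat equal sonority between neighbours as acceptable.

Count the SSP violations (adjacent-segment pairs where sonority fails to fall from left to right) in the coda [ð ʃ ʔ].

0

/ð/ is a voiced fricative (sonority 4).
/ʃ/ is a voiceless fricative (sonority 3).
/ʔ/ is a voiceless plosive (sonority 1).
/ð/→/ʃ/: 4→3 (falls) — ok.
/ʃ/→/ʔ/: 3→1 (falls) — ok.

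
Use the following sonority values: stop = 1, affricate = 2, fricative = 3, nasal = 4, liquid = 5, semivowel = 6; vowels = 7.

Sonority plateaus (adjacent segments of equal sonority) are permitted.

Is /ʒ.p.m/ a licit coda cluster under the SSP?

/ʒ/: fricative = 3.
/p/: stop = 1.
/m/: nasal = 4.
The profile is 3-1-4. Between /p/ (1) and /m/ (4) sonority does not fall, so the cluster violates the SSP.

no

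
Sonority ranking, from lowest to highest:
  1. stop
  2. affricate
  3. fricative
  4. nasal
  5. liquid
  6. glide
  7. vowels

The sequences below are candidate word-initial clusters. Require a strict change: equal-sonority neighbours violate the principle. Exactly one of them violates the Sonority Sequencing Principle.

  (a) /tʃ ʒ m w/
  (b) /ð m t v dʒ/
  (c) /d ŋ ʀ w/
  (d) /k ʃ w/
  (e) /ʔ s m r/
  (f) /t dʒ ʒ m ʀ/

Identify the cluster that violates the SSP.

(a) /tʃ ʒ m w/: profile 2-3-4-6 — obeys.
(b) /ð m t v dʒ/: profile 3-4-1-3-2 — violates.
(c) /d ŋ ʀ w/: profile 1-4-5-6 — obeys.
(d) /k ʃ w/: profile 1-3-6 — obeys.
(e) /ʔ s m r/: profile 1-3-4-5 — obeys.
(f) /t dʒ ʒ m ʀ/: profile 1-2-3-4-5 — obeys.

b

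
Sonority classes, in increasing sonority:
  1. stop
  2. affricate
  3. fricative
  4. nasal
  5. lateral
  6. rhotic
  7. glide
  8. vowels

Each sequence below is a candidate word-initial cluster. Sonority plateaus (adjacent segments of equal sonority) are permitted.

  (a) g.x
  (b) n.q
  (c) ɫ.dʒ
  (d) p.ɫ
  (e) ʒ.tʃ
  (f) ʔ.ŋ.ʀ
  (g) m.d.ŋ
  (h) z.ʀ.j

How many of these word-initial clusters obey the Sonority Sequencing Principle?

(a) sonority 1-3: well-formed.
(b) sonority 4-1: ill-formed.
(c) sonority 5-2: ill-formed.
(d) sonority 1-5: well-formed.
(e) sonority 3-2: ill-formed.
(f) sonority 1-4-6: well-formed.
(g) sonority 4-1-4: ill-formed.
(h) sonority 3-6-7: well-formed.

4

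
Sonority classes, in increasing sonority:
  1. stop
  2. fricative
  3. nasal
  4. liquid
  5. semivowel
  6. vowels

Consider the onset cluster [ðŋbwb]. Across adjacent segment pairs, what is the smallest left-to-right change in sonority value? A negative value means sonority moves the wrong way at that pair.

-4

/ð/ — fricative, sonority 2.
/ŋ/ — nasal, sonority 3.
/b/ — stop, sonority 1.
/w/ — semivowel, sonority 5.
/b/ — stop, sonority 1.
/ð/→/ŋ/: change +1.
/ŋ/→/b/: change -2.
/b/→/w/: change +4.
/w/→/b/: change -4.
Minimum = -4.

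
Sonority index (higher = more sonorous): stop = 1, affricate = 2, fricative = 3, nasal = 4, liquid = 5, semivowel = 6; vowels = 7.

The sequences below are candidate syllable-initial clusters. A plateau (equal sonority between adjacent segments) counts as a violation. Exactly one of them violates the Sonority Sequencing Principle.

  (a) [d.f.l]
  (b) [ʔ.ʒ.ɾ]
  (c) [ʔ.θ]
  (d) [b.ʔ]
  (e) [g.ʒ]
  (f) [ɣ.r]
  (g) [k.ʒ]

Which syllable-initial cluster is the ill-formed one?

(a) 1-3-5 → obeys
(b) 1-3-5 → obeys
(c) 1-3 → obeys
(d) 1-1 → violates
(e) 1-3 → obeys
(f) 3-5 → obeys
(g) 1-3 → obeys

d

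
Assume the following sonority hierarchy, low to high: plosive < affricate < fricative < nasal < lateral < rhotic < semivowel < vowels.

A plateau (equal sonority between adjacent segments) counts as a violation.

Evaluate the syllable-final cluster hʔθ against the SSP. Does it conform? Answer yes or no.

/h/ — fricative, sonority 3.
/ʔ/ — plosive, sonority 1.
/θ/ — fricative, sonority 3.
The profile is 3-1-3. Between /ʔ/ (1) and /θ/ (3) sonority does not fall, so the cluster violates the SSP.

no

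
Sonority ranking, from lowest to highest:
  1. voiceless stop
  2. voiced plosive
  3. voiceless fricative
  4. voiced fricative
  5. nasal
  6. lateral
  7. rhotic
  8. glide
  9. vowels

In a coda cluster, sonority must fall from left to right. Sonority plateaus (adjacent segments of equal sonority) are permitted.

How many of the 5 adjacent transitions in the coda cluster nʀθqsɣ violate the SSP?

/n/: nasal = 5.
/ʀ/: rhotic = 7.
/θ/: voiceless fricative = 3.
/q/: voiceless stop = 1.
/s/: voiceless fricative = 3.
/ɣ/: voiced fricative = 4.
/n/→/ʀ/: 5→7 (does not fall) — violation.
/ʀ/→/θ/: 7→3 (falls) — ok.
/θ/→/q/: 3→1 (falls) — ok.
/q/→/s/: 1→3 (does not fall) — violation.
/s/→/ɣ/: 3→4 (does not fall) — violation.

3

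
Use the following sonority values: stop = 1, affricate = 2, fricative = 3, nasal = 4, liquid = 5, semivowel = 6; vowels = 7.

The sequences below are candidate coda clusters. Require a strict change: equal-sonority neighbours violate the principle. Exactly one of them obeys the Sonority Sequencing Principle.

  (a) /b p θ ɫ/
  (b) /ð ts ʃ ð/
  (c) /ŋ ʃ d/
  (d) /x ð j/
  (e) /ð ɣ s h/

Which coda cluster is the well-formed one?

c

(a) sonority 1-1-3-5: ill-formed.
(b) sonority 3-2-3-3: ill-formed.
(c) sonority 4-3-1: well-formed.
(d) sonority 3-3-6: ill-formed.
(e) sonority 3-3-3-3: ill-formed.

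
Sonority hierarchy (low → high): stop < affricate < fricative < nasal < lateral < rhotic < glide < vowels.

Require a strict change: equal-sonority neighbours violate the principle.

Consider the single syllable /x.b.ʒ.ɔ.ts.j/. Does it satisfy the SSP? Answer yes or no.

no

Onset: /x/ is a fricative (sonority 3), /b/ is a stop (sonority 1), /ʒ/ is a fricative (sonority 3); then the nucleus /ɔ/ (sonority 8).
Onset profile 3-1-3-8 — does not strictly rise throughout.
Coda: /ts/ is an affricate (sonority 2), /j/ is a glide (sonority 7).
Coda profile 8-2-7 — does not strictly fall throughout.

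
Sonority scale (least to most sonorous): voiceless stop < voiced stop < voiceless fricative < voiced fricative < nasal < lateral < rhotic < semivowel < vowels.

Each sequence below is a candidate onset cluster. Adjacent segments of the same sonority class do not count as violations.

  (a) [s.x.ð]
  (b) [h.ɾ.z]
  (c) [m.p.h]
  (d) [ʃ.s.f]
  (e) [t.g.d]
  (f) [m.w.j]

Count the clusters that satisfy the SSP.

4

(a) [s.x.ð]: profile 3-3-4 — obeys.
(b) [h.ɾ.z]: profile 3-7-4 — violates.
(c) [m.p.h]: profile 5-1-3 — violates.
(d) [ʃ.s.f]: profile 3-3-3 — obeys.
(e) [t.g.d]: profile 1-2-2 — obeys.
(f) [m.w.j]: profile 5-8-8 — obeys.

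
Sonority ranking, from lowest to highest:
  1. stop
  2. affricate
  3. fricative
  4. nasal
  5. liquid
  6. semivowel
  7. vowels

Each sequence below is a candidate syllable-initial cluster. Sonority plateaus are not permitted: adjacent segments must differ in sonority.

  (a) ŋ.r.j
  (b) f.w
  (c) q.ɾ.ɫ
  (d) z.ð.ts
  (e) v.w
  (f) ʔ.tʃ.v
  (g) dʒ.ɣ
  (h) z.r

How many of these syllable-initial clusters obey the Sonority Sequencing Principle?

6

(a) sonority 4-5-6: well-formed.
(b) sonority 3-6: well-formed.
(c) sonority 1-5-5: ill-formed.
(d) sonority 3-3-2: ill-formed.
(e) sonority 3-6: well-formed.
(f) sonority 1-2-3: well-formed.
(g) sonority 2-3: well-formed.
(h) sonority 3-5: well-formed.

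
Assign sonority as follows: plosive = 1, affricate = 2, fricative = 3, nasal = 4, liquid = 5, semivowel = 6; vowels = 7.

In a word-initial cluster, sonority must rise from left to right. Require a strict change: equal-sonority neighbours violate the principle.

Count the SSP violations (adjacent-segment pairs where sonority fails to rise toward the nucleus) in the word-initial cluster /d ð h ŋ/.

/d/ — plosive, sonority 1.
/ð/ — fricative, sonority 3.
/h/ — fricative, sonority 3.
/ŋ/ — nasal, sonority 4.
/d/→/ð/: 1→3 (rises) — ok.
/ð/→/h/: 3→3 (plateau) — violation.
/h/→/ŋ/: 3→4 (rises) — ok.

1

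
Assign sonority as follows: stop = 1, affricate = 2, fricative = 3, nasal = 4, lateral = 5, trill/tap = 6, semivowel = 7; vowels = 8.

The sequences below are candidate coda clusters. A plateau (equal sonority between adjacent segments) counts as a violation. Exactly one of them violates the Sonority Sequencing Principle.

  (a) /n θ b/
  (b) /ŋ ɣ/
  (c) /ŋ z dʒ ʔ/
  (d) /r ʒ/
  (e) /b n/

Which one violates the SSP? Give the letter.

e

(a) sonority 4-3-1: well-formed.
(b) sonority 4-3: well-formed.
(c) sonority 4-3-2-1: well-formed.
(d) sonority 6-3: well-formed.
(e) sonority 1-4: ill-formed.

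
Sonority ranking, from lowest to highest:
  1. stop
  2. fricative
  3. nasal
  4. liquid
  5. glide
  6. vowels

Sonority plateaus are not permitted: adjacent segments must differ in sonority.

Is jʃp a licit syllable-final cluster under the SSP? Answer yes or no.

/j/: glide = 5.
/ʃ/: fricative = 2.
/p/: stop = 1.
The profile 5-2-1 strictly falls, so the syllable-final cluster satisfies the SSP.

yes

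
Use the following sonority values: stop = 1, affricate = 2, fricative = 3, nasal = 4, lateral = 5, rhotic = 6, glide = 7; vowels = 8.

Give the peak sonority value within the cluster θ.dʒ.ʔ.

/θ/ — fricative, sonority 3.
/dʒ/ — affricate, sonority 2.
/ʔ/ — stop, sonority 1.
The maximum is 3.

3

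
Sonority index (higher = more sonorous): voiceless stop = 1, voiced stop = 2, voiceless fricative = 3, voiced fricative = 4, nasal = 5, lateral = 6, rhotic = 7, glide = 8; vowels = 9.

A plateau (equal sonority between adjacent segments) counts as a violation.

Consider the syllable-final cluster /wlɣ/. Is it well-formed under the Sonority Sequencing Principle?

yes

/w/ — glide, sonority 8.
/l/ — lateral, sonority 6.
/ɣ/ — voiced fricative, sonority 4.
The profile 8-6-4 strictly falls, so the syllable-final cluster satisfies the SSP.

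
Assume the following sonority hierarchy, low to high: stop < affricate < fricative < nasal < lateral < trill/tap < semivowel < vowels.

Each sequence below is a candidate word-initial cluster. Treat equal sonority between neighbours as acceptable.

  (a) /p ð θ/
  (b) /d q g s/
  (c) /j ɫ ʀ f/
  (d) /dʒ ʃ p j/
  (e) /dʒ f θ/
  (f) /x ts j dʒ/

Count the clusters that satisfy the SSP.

3

(a) /p ð θ/: profile 1-3-3 — obeys.
(b) /d q g s/: profile 1-1-1-3 — obeys.
(c) /j ɫ ʀ f/: profile 7-5-6-3 — violates.
(d) /dʒ ʃ p j/: profile 2-3-1-7 — violates.
(e) /dʒ f θ/: profile 2-3-3 — obeys.
(f) /x ts j dʒ/: profile 3-2-7-2 — violates.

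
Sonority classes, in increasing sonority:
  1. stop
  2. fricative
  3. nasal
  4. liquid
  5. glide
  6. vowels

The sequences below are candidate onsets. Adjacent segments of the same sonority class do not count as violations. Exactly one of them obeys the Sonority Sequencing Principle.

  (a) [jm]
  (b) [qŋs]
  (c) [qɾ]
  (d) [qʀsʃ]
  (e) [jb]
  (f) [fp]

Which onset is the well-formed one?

c

(a) [jm]: profile 5-3 — violates.
(b) [qŋs]: profile 1-3-2 — violates.
(c) [qɾ]: profile 1-4 — obeys.
(d) [qʀsʃ]: profile 1-4-2-2 — violates.
(e) [jb]: profile 5-1 — violates.
(f) [fp]: profile 2-1 — violates.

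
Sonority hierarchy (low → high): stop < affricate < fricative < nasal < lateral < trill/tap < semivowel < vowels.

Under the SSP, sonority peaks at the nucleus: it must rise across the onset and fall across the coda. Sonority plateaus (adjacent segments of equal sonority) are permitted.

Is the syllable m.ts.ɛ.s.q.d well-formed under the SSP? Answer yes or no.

Onset: /m/ is a nasal (sonority 4), /ts/ is an affricate (sonority 2); then the nucleus /ɛ/ (sonority 8).
Onset profile 4-2-8 — does not rise throughout.
Coda: /s/ is a fricative (sonority 3), /q/ is a stop (sonority 1), /d/ is a stop (sonority 1).
Coda profile 8-3-1-1 — falls from the nucleus.

no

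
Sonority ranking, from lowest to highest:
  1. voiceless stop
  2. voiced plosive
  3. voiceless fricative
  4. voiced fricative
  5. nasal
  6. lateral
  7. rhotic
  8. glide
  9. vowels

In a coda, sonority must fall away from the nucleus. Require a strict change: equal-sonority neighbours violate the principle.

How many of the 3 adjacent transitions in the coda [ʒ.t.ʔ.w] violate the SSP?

/ʒ/ is a voiced fricative (sonority 4).
/t/ is a voiceless stop (sonority 1).
/ʔ/ is a voiceless stop (sonority 1).
/w/ is a glide (sonority 8).
/ʒ/→/t/: 4→1 (falls) — ok.
/t/→/ʔ/: 1→1 (plateau) — violation.
/ʔ/→/w/: 1→8 (does not fall) — violation.

2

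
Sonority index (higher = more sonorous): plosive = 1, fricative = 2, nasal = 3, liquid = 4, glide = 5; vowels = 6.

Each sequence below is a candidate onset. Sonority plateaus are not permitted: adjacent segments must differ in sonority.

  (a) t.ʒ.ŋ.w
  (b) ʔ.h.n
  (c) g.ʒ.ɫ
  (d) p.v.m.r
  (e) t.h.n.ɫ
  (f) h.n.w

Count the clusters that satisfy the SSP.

6

(a) t.ʒ.ŋ.w: profile 1-2-3-5 — obeys.
(b) ʔ.h.n: profile 1-2-3 — obeys.
(c) g.ʒ.ɫ: profile 1-2-4 — obeys.
(d) p.v.m.r: profile 1-2-3-4 — obeys.
(e) t.h.n.ɫ: profile 1-2-3-4 — obeys.
(f) h.n.w: profile 2-3-5 — obeys.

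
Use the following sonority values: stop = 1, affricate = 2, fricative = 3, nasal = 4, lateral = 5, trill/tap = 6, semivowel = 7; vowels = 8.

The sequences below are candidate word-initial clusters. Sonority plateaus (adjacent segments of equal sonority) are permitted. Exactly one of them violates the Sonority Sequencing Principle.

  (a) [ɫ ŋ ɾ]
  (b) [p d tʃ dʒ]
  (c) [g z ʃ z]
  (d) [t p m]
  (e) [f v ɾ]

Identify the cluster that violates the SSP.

a

(a) sonority 5-4-6: ill-formed.
(b) sonority 1-1-2-2: well-formed.
(c) sonority 1-3-3-3: well-formed.
(d) sonority 1-1-4: well-formed.
(e) sonority 3-3-6: well-formed.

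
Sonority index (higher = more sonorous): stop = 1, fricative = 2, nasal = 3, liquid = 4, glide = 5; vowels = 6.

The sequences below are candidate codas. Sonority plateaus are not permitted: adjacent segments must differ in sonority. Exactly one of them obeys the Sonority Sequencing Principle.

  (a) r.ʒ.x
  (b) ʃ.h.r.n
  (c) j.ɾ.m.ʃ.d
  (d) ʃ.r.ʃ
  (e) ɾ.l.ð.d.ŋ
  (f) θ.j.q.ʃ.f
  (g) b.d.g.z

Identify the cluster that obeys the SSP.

(a) 4-2-2 → violates
(b) 2-2-4-3 → violates
(c) 5-4-3-2-1 → obeys
(d) 2-4-2 → violates
(e) 4-4-2-1-3 → violates
(f) 2-5-1-2-2 → violates
(g) 1-1-1-2 → violates

c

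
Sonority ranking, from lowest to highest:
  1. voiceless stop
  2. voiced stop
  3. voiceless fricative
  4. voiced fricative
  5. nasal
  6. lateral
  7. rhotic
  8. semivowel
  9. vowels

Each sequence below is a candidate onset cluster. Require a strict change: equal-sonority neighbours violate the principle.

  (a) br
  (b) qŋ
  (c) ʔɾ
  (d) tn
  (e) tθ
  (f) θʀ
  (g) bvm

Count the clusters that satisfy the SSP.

7

(a) 2-7 → obeys
(b) 1-5 → obeys
(c) 1-7 → obeys
(d) 1-5 → obeys
(e) 1-3 → obeys
(f) 3-7 → obeys
(g) 2-4-5 → obeys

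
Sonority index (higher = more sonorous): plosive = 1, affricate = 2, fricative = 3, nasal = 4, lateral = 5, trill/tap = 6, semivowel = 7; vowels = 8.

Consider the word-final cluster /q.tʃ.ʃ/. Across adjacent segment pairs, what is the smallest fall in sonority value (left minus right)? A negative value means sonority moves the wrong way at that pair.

/q/: plosive = 1.
/tʃ/: affricate = 2.
/ʃ/: fricative = 3.
/q/→/tʃ/: change -1.
/tʃ/→/ʃ/: change -1.
Minimum = -1.

-1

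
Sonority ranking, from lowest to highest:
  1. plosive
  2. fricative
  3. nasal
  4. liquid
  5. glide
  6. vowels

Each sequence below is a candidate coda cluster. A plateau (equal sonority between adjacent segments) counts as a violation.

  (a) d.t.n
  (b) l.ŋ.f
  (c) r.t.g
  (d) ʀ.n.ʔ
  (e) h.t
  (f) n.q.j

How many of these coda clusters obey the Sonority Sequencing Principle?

(a) 1-1-3 → violates
(b) 4-3-2 → obeys
(c) 4-1-1 → violates
(d) 4-3-1 → obeys
(e) 2-1 → obeys
(f) 3-1-5 → violates

3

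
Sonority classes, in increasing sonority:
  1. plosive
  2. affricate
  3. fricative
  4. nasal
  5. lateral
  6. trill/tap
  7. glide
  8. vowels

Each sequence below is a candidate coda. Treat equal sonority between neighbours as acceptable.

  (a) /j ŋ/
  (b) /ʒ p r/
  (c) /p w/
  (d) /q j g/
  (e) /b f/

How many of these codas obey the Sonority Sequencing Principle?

1

(a) /j ŋ/: profile 7-4 — obeys.
(b) /ʒ p r/: profile 3-1-6 — violates.
(c) /p w/: profile 1-7 — violates.
(d) /q j g/: profile 1-7-1 — violates.
(e) /b f/: profile 1-3 — violates.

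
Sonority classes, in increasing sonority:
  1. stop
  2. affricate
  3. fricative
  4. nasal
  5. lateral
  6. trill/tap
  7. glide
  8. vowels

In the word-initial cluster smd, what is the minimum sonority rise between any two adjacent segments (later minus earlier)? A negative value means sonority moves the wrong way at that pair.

-3

/s/ is a fricative (sonority 3).
/m/ is a nasal (sonority 4).
/d/ is a stop (sonority 1).
/s/→/m/: change +1.
/m/→/d/: change -3.
Minimum = -3.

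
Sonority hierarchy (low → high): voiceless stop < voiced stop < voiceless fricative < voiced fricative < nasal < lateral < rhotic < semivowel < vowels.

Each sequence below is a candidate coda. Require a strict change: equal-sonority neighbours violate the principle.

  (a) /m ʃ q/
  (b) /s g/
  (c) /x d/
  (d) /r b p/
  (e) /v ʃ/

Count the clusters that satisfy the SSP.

5

(a) sonority 5-3-1: well-formed.
(b) sonority 3-2: well-formed.
(c) sonority 3-2: well-formed.
(d) sonority 7-2-1: well-formed.
(e) sonority 4-3: well-formed.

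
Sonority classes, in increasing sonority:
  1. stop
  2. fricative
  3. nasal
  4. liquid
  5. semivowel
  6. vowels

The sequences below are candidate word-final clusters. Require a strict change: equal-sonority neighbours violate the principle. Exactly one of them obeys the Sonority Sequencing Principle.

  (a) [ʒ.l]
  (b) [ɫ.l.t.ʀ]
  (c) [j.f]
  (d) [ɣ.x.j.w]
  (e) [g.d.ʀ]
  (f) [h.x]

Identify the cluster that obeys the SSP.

(a) [ʒ.l]: profile 2-4 — violates.
(b) [ɫ.l.t.ʀ]: profile 4-4-1-4 — violates.
(c) [j.f]: profile 5-2 — obeys.
(d) [ɣ.x.j.w]: profile 2-2-5-5 — violates.
(e) [g.d.ʀ]: profile 1-1-4 — violates.
(f) [h.x]: profile 2-2 — violates.

c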